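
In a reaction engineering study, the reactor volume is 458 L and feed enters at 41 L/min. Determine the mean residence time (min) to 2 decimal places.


tau = V / v0
tau = 458 / 41
tau = 11.17 min


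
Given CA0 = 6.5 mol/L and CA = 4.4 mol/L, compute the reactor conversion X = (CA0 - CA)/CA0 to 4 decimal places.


X = (CA0 - CA) / CA0
X = (6.5 - 4.4) / 6.5
X = 2.1 / 6.5
X = 0.3231


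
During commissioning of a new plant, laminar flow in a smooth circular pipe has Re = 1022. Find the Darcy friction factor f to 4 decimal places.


f = 64 / Re
f = 64 / 1022
f = 0.0626


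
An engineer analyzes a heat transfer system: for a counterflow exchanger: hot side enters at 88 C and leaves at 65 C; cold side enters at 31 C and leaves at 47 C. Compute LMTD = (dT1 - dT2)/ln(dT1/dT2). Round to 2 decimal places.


dT1 = Th_in - Tc_out = 88 - 47 = 41
dT2 = Th_out - Tc_in = 65 - 31 = 34
LMTD = (dT1 - dT2) / ln(dT1/dT2)
LMTD = (41 - 34) / ln(41/34)
LMTD = 37.39 K


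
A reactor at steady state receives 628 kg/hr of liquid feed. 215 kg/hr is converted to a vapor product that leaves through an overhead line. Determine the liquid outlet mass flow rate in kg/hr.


Steady-state mass balance on the main outlet: F_out = F_in - F_removed
F_out = 628 - 215
F_out = 413 kg/hr


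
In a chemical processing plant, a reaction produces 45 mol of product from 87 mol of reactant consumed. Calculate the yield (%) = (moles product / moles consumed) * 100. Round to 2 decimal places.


Yield = (moles product / moles consumed) * 100%
Yield = (45 / 87) * 100
Yield = 0.5172 * 100
Yield = 51.72%


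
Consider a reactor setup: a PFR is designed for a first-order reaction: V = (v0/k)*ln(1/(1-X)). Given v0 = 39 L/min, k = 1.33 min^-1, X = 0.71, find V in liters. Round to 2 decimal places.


V = (v0/k) * ln(1/(1-X))
V = (39/1.33) * ln(1/(1-0.71))
V = 29.323308 * ln(3.448276)
V = 29.323308 * 1.237874
V = 36.30 L


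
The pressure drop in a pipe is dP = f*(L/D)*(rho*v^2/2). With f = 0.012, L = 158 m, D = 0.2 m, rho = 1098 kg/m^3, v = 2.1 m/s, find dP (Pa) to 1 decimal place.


dP = f * (L/D) * (rho*v^2/2)
dP = 0.012 * (158/0.2) * (1098*2.1^2/2)
L/D = 790.0
rho*v^2/2 = 1098*4.41/2 = 2421.09
dP = 0.012 * 790.0 * 2421.09
dP = 22951.9 Pa


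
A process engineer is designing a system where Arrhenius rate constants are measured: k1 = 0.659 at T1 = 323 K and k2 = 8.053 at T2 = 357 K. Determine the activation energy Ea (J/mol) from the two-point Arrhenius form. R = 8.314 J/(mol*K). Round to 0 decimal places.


Ea = R * ln(k2/k1) / (1/T1 - 1/T2)
ln(k2/k1) = ln(8.053/0.659) = 2.5030764
1/T1 - 1/T2 = 1/323 - 1/357 = 0.000294854784
Ea = 8.314 * 2.5030764 / 0.000294854784
Ea = 70579 J/mol


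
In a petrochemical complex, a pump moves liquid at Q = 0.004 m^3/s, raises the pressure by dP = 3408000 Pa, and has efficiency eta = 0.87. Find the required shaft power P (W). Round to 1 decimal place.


P = Q * dP / eta
P = 0.004 * 3408000 / 0.87
P = 13632.0 / 0.87
P = 15669.0 W


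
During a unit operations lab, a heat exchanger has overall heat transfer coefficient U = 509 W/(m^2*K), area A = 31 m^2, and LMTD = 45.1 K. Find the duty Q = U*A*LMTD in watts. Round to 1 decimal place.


Q = U * A * LMTD
Q = 509 * 31 * 45.1
Q = 711632.9 W


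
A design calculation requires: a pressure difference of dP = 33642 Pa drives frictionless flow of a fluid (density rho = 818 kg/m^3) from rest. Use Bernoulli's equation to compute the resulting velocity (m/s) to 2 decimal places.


v = sqrt(2*dP/rho)
v = sqrt(2*33642/818)
v = sqrt(82.254279)
v = 9.07 m/s


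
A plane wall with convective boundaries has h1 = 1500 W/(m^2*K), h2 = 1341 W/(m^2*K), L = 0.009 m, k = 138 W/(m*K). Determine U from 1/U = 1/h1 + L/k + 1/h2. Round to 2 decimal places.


1/U = 1/h1 + L/k + 1/h2
1/U = 1/1500 + 0.009/138 + 1/1341
1/U = 0.0006666667 + 6.52174e-05 + 0.0007457122
1/U = 0.0014775963
U = 676.77 W/(m^2*K)


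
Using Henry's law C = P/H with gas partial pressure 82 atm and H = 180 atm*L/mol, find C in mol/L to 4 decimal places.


C = P / H
C = 82 / 180
C = 0.4556 mol/L


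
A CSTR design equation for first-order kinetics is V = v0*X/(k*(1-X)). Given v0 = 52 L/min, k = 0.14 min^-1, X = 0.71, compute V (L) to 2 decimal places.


V = v0 * X / (k * (1 - X))
V = 52 * 0.71 / (0.14 * (1 - 0.71))
V = 36.92 / (0.14 * 0.29)
V = 36.92 / 0.0406
V = 909.36 L


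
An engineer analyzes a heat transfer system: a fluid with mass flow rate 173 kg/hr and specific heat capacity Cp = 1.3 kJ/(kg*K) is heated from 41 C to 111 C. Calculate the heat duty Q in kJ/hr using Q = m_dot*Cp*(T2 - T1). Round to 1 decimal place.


Q = m_dot * Cp * (T2 - T1)
Q = 173 * 1.3 * (111 - 41)
Q = 173 * 1.3 * 70
Q = 15743.0 kJ/hr


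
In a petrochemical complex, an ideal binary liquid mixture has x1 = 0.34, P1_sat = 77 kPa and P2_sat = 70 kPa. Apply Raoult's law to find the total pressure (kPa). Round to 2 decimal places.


P = x1*P1_sat + x2*P2_sat
x2 = 1 - x1 = 1 - 0.34 = 0.66
P = 0.34*77 + 0.66*70
P = 26.18 + 46.2
P = 72.38 kPa


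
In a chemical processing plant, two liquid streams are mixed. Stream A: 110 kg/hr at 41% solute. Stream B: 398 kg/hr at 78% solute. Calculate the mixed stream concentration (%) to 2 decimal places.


Mass balance on solute: F1*x1 + F2*x2 = F3*x3
F3 = F1 + F2 = 110 + 398 = 508 kg/hr
x3 = (F1*x1 + F2*x2)/F3
x3 = (110*0.41 + 398*0.78) / 508
x3 = 69.99%


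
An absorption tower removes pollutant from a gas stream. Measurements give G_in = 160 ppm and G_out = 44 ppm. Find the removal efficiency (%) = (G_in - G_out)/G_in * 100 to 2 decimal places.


Efficiency = (G_in - G_out) / G_in * 100%
Efficiency = (160 - 44) / 160 * 100
Efficiency = 116 / 160 * 100
Efficiency = 72.50%


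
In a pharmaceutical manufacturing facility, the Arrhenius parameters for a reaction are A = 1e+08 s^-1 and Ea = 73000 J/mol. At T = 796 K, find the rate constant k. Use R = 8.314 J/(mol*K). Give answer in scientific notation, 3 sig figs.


k = A * exp(-Ea/(R*T))
k = 1e+08 * exp(-73000 / (8.314 * 796))
k = 1e+08 * exp(-11.030616)
k = 1.62e+03


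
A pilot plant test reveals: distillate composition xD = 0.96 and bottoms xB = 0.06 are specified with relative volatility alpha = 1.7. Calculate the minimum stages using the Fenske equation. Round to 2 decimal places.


N_min = ln((xD*(1-xB))/(xB*(1-xD))) / ln(alpha)
Numerator inside ln: 0.9024 / 0.0024 = 376.0
ln(376.0) = 5.929589
ln(alpha) = ln(1.7) = 0.530628
N_min = 5.929589 / 0.530628 = 11.17


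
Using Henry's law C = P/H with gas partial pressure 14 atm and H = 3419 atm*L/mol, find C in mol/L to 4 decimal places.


C = P / H
C = 14 / 3419
C = 0.0041 mol/L


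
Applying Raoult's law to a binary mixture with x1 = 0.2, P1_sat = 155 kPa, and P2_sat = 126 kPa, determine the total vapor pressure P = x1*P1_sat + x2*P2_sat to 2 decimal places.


P = x1*P1_sat + x2*P2_sat
x2 = 1 - x1 = 1 - 0.2 = 0.8
P = 0.2*155 + 0.8*126
P = 31.0 + 100.8
P = 131.80 kPa


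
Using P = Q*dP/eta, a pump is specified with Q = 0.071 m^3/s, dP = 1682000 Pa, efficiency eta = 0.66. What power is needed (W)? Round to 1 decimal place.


P = Q * dP / eta
P = 0.071 * 1682000 / 0.66
P = 119422.0 / 0.66
P = 180942.4 W


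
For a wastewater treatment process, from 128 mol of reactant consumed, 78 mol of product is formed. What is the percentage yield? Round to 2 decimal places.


Yield = (moles product / moles consumed) * 100%
Yield = (78 / 128) * 100
Yield = 0.6094 * 100
Yield = 60.94%


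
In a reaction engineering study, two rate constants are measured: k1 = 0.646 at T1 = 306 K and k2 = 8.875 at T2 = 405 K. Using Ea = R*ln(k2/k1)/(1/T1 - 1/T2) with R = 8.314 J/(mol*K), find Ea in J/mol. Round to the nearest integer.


Ea = R * ln(k2/k1) / (1/T1 - 1/T2)
ln(k2/k1) = ln(8.875/0.646) = 2.6201941
1/T1 - 1/T2 = 1/306 - 1/405 = 0.000798838054
Ea = 8.314 * 2.6201941 / 0.000798838054
Ea = 27270 J/mol


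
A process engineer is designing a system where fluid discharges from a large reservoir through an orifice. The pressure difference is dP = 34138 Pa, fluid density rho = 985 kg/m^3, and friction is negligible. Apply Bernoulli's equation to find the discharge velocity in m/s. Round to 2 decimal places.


v = sqrt(2*dP/rho)
v = sqrt(2*34138/985)
v = sqrt(69.315736)
v = 8.33 m/s


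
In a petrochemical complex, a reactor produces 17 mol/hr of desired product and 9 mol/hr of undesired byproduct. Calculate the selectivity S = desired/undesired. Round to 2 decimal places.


S = desired product rate / undesired product rate
S = 17 / 9
S = 1.89


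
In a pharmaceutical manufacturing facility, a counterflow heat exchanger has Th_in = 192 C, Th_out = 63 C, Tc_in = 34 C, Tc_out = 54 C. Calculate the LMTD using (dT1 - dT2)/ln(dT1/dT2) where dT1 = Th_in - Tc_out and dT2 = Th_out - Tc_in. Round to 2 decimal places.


dT1 = Th_in - Tc_out = 192 - 54 = 138
dT2 = Th_out - Tc_in = 63 - 34 = 29
LMTD = (dT1 - dT2) / ln(dT1/dT2)
LMTD = (138 - 29) / ln(138/29)
LMTD = 69.87 K


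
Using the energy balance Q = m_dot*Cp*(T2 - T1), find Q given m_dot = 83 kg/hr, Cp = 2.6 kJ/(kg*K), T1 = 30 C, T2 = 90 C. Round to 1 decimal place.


Q = m_dot * Cp * (T2 - T1)
Q = 83 * 2.6 * (90 - 30)
Q = 83 * 2.6 * 60
Q = 12948.0 kJ/hr


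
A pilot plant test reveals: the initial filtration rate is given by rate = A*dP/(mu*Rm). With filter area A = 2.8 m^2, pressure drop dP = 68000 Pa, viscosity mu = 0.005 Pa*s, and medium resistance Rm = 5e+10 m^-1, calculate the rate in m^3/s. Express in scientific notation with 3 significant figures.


rate = A * dP / (mu * Rm)
rate = 2.8 * 68000 / (0.005 * 5e+10)
rate = 190400.0 / 2.500e+08
rate = 7.62e-04 m^3/s


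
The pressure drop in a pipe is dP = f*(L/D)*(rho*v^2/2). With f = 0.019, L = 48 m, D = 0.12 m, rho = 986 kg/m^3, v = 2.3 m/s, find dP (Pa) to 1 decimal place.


dP = f * (L/D) * (rho*v^2/2)
dP = 0.019 * (48/0.12) * (986*2.3^2/2)
L/D = 400.0
rho*v^2/2 = 986*5.29/2 = 2607.97
dP = 0.019 * 400.0 * 2607.97
dP = 19820.6 Pa


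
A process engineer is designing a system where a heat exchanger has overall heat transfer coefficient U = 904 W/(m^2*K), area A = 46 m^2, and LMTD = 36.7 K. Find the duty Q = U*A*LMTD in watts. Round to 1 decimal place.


Q = U * A * LMTD
Q = 904 * 46 * 36.7
Q = 1526132.8 W


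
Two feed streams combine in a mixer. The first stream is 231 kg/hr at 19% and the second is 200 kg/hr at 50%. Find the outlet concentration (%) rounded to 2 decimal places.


Mass balance on solute: F1*x1 + F2*x2 = F3*x3
F3 = F1 + F2 = 231 + 200 = 431 kg/hr
x3 = (F1*x1 + F2*x2)/F3
x3 = (231*0.19 + 200*0.5) / 431
x3 = 33.39%


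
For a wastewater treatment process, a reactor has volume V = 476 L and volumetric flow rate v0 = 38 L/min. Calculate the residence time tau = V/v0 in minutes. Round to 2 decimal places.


tau = V / v0
tau = 476 / 38
tau = 12.53 min


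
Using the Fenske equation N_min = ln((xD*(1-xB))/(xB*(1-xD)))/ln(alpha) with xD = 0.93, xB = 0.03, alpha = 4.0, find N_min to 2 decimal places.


N_min = ln((xD*(1-xB))/(xB*(1-xD))) / ln(alpha)
Numerator inside ln: 0.9021 / 0.0021 = 429.571429
ln(429.571429) = 6.062788
ln(alpha) = ln(4.0) = 1.386294
N_min = 6.062788 / 1.386294 = 4.37


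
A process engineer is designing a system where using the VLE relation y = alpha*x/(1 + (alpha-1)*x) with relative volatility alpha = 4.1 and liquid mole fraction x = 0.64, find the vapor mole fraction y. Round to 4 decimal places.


y = alpha*x / (1 + (alpha-1)*x)
y = 4.1*0.64 / (1 + (4.1-1)*0.64)
y = 2.624 / (1 + 1.984)
y = 2.624 / 2.984
y = 0.8794


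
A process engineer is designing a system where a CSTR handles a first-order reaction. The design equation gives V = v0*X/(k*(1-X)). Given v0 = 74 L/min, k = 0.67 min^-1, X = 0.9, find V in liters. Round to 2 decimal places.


V = v0 * X / (k * (1 - X))
V = 74 * 0.9 / (0.67 * (1 - 0.9))
V = 66.6 / (0.67 * 0.1)
V = 66.6 / 0.067
V = 994.03 L


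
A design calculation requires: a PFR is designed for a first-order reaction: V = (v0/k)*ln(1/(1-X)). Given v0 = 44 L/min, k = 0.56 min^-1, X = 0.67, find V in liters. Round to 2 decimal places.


V = (v0/k) * ln(1/(1-X))
V = (44/0.56) * ln(1/(1-0.67))
V = 78.571429 * ln(3.030303)
V = 78.571429 * 1.108663
V = 87.11 L


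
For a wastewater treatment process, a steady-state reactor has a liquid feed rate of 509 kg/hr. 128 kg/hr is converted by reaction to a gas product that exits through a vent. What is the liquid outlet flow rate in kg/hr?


Steady-state mass balance on the main outlet: F_out = F_in - F_removed
F_out = 509 - 128
F_out = 381 kg/hr


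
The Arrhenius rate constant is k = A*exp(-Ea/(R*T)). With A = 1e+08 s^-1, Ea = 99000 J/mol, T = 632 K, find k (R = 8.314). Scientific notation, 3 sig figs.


k = A * exp(-Ea/(R*T))
k = 1e+08 * exp(-99000 / (8.314 * 632))
k = 1e+08 * exp(-18.84118)
k = 6.57e-01


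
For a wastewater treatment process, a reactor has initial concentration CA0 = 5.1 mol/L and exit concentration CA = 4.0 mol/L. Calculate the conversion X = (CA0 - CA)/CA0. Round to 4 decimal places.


X = (CA0 - CA) / CA0
X = (5.1 - 4.0) / 5.1
X = 1.1 / 5.1
X = 0.2157


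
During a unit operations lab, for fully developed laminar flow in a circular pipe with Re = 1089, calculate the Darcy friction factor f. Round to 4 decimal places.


f = 64 / Re
f = 64 / 1089
f = 0.0588


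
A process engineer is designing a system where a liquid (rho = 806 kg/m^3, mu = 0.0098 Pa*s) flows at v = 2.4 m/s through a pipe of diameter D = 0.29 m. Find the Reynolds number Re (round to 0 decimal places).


Re = rho * v * D / mu
Re = 806 * 2.4 * 0.29 / 0.0098
Re = 560.976 / 0.0098
Re = 57242


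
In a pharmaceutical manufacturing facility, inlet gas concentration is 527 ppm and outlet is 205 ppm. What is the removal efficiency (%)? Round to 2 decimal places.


Efficiency = (G_in - G_out) / G_in * 100%
Efficiency = (527 - 205) / 527 * 100
Efficiency = 322 / 527 * 100
Efficiency = 61.10%


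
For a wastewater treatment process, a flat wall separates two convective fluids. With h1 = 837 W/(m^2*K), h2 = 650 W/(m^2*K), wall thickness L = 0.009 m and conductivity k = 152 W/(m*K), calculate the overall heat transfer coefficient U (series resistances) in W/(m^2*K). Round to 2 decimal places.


1/U = 1/h1 + L/k + 1/h2
1/U = 1/837 + 0.009/152 + 1/650
1/U = 0.0011947431 + 5.92105e-05 + 0.0015384615
1/U = 0.0027924151
U = 358.11 W/(m^2*K)


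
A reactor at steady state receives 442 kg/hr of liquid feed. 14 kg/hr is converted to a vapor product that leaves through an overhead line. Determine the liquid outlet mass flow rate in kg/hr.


Steady-state mass balance on the main outlet: F_out = F_in - F_removed
F_out = 442 - 14
F_out = 428 kg/hr


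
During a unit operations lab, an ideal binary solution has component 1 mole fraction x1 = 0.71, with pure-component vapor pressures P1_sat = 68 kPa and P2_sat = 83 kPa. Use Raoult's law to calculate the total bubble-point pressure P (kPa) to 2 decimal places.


P = x1*P1_sat + x2*P2_sat
x2 = 1 - x1 = 1 - 0.71 = 0.29
P = 0.71*68 + 0.29*83
P = 48.28 + 24.07
P = 72.35 kPa


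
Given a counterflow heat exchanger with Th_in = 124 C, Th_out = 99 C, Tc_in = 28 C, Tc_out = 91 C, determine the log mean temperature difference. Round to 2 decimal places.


dT1 = Th_in - Tc_out = 124 - 91 = 33
dT2 = Th_out - Tc_in = 99 - 28 = 71
LMTD = (dT1 - dT2) / ln(dT1/dT2)
LMTD = (33 - 71) / ln(33/71)
LMTD = 49.60 K


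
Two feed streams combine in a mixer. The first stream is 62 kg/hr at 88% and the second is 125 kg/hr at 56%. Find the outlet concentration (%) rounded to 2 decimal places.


Mass balance on solute: F1*x1 + F2*x2 = F3*x3
F3 = F1 + F2 = 62 + 125 = 187 kg/hr
x3 = (F1*x1 + F2*x2)/F3
x3 = (62*0.88 + 125*0.56) / 187
x3 = 66.61%


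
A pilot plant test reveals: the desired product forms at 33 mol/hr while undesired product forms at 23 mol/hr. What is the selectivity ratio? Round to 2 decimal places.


S = desired product rate / undesired product rate
S = 33 / 23
S = 1.43


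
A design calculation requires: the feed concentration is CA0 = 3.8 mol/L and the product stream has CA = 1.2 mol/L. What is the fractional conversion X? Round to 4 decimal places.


X = (CA0 - CA) / CA0
X = (3.8 - 1.2) / 3.8
X = 2.6 / 3.8
X = 0.6842


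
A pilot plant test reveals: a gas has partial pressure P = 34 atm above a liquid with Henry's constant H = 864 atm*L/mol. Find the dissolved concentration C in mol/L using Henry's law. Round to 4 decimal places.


C = P / H
C = 34 / 864
C = 0.0394 mol/L


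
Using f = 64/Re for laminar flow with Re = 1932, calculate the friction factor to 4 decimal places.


f = 64 / Re
f = 64 / 1932
f = 0.0331


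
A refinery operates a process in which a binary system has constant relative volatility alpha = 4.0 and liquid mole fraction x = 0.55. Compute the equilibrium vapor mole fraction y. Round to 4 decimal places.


y = alpha*x / (1 + (alpha-1)*x)
y = 4.0*0.55 / (1 + (4.0-1)*0.55)
y = 2.2 / (1 + 1.65)
y = 2.2 / 2.65
y = 0.8302


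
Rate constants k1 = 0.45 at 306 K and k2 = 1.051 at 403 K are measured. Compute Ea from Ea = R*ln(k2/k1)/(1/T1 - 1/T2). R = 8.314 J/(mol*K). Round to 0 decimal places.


Ea = R * ln(k2/k1) / (1/T1 - 1/T2)
ln(k2/k1) = ln(1.051/0.45) = 0.8482498
1/T1 - 1/T2 = 1/306 - 1/403 = 0.000786584278
Ea = 8.314 * 0.8482498 / 0.000786584278
Ea = 8966 J/mol


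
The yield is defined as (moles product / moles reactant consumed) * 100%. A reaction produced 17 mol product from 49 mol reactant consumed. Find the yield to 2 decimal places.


Yield = (moles product / moles consumed) * 100%
Yield = (17 / 49) * 100
Yield = 0.3469 * 100
Yield = 34.69%


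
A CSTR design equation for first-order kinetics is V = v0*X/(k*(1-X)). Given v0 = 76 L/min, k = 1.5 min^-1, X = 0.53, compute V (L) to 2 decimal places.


V = v0 * X / (k * (1 - X))
V = 76 * 0.53 / (1.5 * (1 - 0.53))
V = 40.28 / (1.5 * 0.47)
V = 40.28 / 0.705
V = 57.13 L


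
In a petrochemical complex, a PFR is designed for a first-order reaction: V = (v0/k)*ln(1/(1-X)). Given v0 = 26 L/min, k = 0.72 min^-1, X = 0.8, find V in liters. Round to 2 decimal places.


V = (v0/k) * ln(1/(1-X))
V = (26/0.72) * ln(1/(1-0.8))
V = 36.111111 * ln(5.0)
V = 36.111111 * 1.609438
V = 58.12 L


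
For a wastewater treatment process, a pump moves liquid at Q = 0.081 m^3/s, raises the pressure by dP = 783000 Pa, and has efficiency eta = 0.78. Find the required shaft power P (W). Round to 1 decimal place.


P = Q * dP / eta
P = 0.081 * 783000 / 0.78
P = 63423.0 / 0.78
P = 81311.5 W


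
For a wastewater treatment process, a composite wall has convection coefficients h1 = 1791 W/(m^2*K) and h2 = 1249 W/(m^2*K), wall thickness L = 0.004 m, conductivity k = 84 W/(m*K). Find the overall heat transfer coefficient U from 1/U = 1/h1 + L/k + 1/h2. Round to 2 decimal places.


1/U = 1/h1 + L/k + 1/h2
1/U = 1/1791 + 0.004/84 + 1/1249
1/U = 0.0005583473 + 4.7619e-05 + 0.0008006405
1/U = 0.0014066068
U = 710.93 W/(m^2*K)


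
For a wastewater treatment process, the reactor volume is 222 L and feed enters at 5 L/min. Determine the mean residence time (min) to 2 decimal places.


tau = V / v0
tau = 222 / 5
tau = 44.40 min


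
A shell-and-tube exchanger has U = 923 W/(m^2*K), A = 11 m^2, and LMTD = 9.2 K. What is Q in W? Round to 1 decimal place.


Q = U * A * LMTD
Q = 923 * 11 * 9.2
Q = 93407.6 W


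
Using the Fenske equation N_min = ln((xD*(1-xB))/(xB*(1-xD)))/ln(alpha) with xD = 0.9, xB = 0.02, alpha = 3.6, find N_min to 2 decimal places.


N_min = ln((xD*(1-xB))/(xB*(1-xD))) / ln(alpha)
Numerator inside ln: 0.882 / 0.002 = 441.0
ln(441.0) = 6.089045
ln(alpha) = ln(3.6) = 1.280934
N_min = 6.089045 / 1.280934 = 4.75


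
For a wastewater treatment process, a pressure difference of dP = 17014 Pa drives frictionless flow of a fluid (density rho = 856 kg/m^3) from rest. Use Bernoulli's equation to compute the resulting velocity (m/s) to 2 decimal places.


v = sqrt(2*dP/rho)
v = sqrt(2*17014/856)
v = sqrt(39.752336)
v = 6.30 m/s


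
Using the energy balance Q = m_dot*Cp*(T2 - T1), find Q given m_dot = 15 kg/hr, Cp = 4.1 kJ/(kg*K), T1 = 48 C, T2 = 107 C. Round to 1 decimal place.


Q = m_dot * Cp * (T2 - T1)
Q = 15 * 4.1 * (107 - 48)
Q = 15 * 4.1 * 59
Q = 3628.5 kJ/hr


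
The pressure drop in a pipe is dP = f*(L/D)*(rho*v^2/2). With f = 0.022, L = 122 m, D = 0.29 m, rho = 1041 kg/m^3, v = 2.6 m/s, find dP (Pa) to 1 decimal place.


dP = f * (L/D) * (rho*v^2/2)
dP = 0.022 * (122/0.29) * (1041*2.6^2/2)
L/D = 420.68965517
rho*v^2/2 = 1041*6.76/2 = 3518.58
dP = 0.022 * 420.68965517 * 3518.58
dP = 32565.1 Pa


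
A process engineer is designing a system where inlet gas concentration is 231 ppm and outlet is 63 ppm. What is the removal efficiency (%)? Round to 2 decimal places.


Efficiency = (G_in - G_out) / G_in * 100%
Efficiency = (231 - 63) / 231 * 100
Efficiency = 168 / 231 * 100
Efficiency = 72.73%


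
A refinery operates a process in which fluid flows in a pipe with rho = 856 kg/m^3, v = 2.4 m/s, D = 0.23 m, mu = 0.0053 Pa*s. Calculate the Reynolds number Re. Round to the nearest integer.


Re = rho * v * D / mu
Re = 856 * 2.4 * 0.23 / 0.0053
Re = 472.512 / 0.0053
Re = 89153


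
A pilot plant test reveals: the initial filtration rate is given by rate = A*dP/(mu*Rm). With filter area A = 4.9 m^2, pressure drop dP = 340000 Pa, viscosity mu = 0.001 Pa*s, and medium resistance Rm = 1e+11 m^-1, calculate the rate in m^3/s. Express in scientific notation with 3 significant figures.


rate = A * dP / (mu * Rm)
rate = 4.9 * 340000 / (0.001 * 1e+11)
rate = 1666000.0 / 1.000e+08
rate = 1.67e-02 m^3/s


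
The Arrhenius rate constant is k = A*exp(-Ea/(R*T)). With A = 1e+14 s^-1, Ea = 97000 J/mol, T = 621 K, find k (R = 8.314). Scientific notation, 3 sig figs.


k = A * exp(-Ea/(R*T))
k = 1e+14 * exp(-97000 / (8.314 * 621))
k = 1e+14 * exp(-18.787548)
k = 6.93e+05


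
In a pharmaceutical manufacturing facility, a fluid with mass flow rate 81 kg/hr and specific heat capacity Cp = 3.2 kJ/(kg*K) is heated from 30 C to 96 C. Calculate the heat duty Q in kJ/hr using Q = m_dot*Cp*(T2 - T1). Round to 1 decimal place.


Q = m_dot * Cp * (T2 - T1)
Q = 81 * 3.2 * (96 - 30)
Q = 81 * 3.2 * 66
Q = 17107.2 kJ/hr


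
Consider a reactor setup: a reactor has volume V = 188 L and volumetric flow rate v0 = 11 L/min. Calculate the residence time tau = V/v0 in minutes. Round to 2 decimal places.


tau = V / v0
tau = 188 / 11
tau = 17.09 min


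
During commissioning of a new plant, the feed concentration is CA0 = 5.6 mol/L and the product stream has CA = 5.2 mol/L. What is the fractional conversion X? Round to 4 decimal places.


X = (CA0 - CA) / CA0
X = (5.6 - 5.2) / 5.6
X = 0.4 / 5.6
X = 0.0714


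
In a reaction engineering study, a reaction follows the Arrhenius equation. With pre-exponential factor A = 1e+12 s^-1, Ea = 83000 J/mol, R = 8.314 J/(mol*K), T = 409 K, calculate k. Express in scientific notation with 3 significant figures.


k = A * exp(-Ea/(R*T))
k = 1e+12 * exp(-83000 / (8.314 * 409))
k = 1e+12 * exp(-24.408706)
k = 2.51e+01


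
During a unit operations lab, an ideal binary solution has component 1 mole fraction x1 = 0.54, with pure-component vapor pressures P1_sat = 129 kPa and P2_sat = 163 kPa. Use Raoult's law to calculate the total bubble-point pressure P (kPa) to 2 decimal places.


P = x1*P1_sat + x2*P2_sat
x2 = 1 - x1 = 1 - 0.54 = 0.46
P = 0.54*129 + 0.46*163
P = 69.66 + 74.98
P = 144.64 kPa


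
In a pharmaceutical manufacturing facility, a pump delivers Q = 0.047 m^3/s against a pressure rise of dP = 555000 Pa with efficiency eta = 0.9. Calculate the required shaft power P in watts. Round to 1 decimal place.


P = Q * dP / eta
P = 0.047 * 555000 / 0.9
P = 26085.0 / 0.9
P = 28983.3 W


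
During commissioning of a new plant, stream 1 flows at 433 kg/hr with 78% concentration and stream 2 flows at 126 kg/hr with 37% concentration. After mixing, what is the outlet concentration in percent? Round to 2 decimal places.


Mass balance on solute: F1*x1 + F2*x2 = F3*x3
F3 = F1 + F2 = 433 + 126 = 559 kg/hr
x3 = (F1*x1 + F2*x2)/F3
x3 = (433*0.78 + 126*0.37) / 559
x3 = 68.76%


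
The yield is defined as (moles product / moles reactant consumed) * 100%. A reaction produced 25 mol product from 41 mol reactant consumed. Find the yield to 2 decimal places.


Yield = (moles product / moles consumed) * 100%
Yield = (25 / 41) * 100
Yield = 0.6098 * 100
Yield = 60.98%


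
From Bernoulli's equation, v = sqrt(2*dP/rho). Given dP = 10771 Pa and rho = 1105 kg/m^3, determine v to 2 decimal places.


v = sqrt(2*dP/rho)
v = sqrt(2*10771/1105)
v = sqrt(19.495023)
v = 4.42 m/s


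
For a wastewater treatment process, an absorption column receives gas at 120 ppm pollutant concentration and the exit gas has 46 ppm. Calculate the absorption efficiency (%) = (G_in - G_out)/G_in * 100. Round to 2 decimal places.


Efficiency = (G_in - G_out) / G_in * 100%
Efficiency = (120 - 46) / 120 * 100
Efficiency = 74 / 120 * 100
Efficiency = 61.67%


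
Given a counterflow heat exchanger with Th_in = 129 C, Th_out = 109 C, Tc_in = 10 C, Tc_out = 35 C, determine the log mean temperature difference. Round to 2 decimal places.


dT1 = Th_in - Tc_out = 129 - 35 = 94
dT2 = Th_out - Tc_in = 109 - 10 = 99
LMTD = (dT1 - dT2) / ln(dT1/dT2)
LMTD = (94 - 99) / ln(94/99)
LMTD = 96.48 K


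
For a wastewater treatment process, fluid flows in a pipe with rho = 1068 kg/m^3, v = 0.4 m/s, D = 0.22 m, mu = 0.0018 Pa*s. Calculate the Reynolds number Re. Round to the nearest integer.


Re = rho * v * D / mu
Re = 1068 * 0.4 * 0.22 / 0.0018
Re = 93.984 / 0.0018
Re = 52213


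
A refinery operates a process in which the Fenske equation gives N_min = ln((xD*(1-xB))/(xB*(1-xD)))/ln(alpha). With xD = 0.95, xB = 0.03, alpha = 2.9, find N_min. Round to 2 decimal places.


N_min = ln((xD*(1-xB))/(xB*(1-xD))) / ln(alpha)
Numerator inside ln: 0.9215 / 0.0015 = 614.333333
ln(614.333333) = 6.420538
ln(alpha) = ln(2.9) = 1.064711
N_min = 6.420538 / 1.064711 = 6.03


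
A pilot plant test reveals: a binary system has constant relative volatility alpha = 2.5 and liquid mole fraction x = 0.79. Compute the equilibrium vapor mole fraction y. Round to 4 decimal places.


y = alpha*x / (1 + (alpha-1)*x)
y = 2.5*0.79 / (1 + (2.5-1)*0.79)
y = 1.975 / (1 + 1.185)
y = 1.975 / 2.185
y = 0.9039


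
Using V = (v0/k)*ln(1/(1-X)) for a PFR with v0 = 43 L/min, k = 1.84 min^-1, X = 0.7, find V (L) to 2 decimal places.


V = (v0/k) * ln(1/(1-X))
V = (43/1.84) * ln(1/(1-0.7))
V = 23.369565 * ln(3.333333)
V = 23.369565 * 1.203973
V = 28.14 L


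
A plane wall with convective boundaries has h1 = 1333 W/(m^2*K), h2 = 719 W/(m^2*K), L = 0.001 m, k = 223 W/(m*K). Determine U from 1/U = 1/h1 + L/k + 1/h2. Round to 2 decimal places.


1/U = 1/h1 + L/k + 1/h2
1/U = 1/1333 + 0.001/223 + 1/719
1/U = 0.0007501875 + 4.4843e-06 + 0.0013908206
1/U = 0.0021454924
U = 466.09 W/(m^2*K)


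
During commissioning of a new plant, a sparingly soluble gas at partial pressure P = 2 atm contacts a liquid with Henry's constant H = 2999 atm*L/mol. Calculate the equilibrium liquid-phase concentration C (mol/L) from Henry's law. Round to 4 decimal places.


C = P / H
C = 2 / 2999
C = 0.0007 mol/L


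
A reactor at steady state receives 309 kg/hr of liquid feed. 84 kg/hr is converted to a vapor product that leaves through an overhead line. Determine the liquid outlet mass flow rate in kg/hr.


Steady-state mass balance on the main outlet: F_out = F_in - F_removed
F_out = 309 - 84
F_out = 225 kg/hr


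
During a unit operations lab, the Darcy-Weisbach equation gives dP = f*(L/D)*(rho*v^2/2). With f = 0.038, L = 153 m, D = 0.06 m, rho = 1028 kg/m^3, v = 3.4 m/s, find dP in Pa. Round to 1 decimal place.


dP = f * (L/D) * (rho*v^2/2)
dP = 0.038 * (153/0.06) * (1028*3.4^2/2)
L/D = 2550.0
rho*v^2/2 = 1028*11.56/2 = 5941.84
dP = 0.038 * 2550.0 * 5941.84
dP = 575764.3 Pa


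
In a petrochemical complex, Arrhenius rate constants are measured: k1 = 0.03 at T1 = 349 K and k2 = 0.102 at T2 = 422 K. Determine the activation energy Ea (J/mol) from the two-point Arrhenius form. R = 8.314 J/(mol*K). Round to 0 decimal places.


Ea = R * ln(k2/k1) / (1/T1 - 1/T2)
ln(k2/k1) = ln(0.102/0.03) = 1.2237754
1/T1 - 1/T2 = 1/349 - 1/422 = 0.000495661266
Ea = 8.314 * 1.2237754 / 0.000495661266
Ea = 20527 J/mol


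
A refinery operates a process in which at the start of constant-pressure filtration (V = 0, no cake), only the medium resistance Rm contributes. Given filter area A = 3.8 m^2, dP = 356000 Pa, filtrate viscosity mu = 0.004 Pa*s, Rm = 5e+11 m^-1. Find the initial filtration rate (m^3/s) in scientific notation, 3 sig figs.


rate = A * dP / (mu * Rm)
rate = 3.8 * 356000 / (0.004 * 5e+11)
rate = 1352800.0 / 2.000e+09
rate = 6.76e-04 m^3/s


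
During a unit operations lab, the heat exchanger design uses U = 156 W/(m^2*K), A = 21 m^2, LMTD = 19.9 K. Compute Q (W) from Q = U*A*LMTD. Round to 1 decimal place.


Q = U * A * LMTD
Q = 156 * 21 * 19.9
Q = 65192.4 W


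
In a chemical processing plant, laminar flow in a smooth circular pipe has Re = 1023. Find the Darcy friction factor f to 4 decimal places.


f = 64 / Re
f = 64 / 1023
f = 0.0626


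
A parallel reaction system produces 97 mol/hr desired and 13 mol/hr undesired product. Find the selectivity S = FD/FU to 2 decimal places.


S = desired product rate / undesired product rate
S = 97 / 13
S = 7.46


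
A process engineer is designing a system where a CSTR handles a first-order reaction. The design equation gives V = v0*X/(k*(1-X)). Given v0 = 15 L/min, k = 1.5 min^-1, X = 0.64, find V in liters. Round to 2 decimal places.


V = v0 * X / (k * (1 - X))
V = 15 * 0.64 / (1.5 * (1 - 0.64))
V = 9.6 / (1.5 * 0.36)
V = 9.6 / 0.54
V = 17.78 L


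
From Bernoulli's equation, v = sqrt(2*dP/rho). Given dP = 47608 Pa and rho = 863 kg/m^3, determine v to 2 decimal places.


v = sqrt(2*dP/rho)
v = sqrt(2*47608/863)
v = sqrt(110.331402)
v = 10.50 m/s


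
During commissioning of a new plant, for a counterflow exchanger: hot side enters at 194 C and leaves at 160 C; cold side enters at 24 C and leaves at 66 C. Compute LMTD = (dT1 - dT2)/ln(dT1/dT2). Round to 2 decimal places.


dT1 = Th_in - Tc_out = 194 - 66 = 128
dT2 = Th_out - Tc_in = 160 - 24 = 136
LMTD = (dT1 - dT2) / ln(dT1/dT2)
LMTD = (128 - 136) / ln(128/136)
LMTD = 131.96 K


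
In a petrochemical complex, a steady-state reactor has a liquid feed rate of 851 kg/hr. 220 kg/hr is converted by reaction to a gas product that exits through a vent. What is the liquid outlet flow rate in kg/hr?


Steady-state mass balance on the main outlet: F_out = F_in - F_removed
F_out = 851 - 220
F_out = 631 kg/hr


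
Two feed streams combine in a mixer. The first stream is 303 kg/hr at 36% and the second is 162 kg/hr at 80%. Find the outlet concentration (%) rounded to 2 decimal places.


Mass balance on solute: F1*x1 + F2*x2 = F3*x3
F3 = F1 + F2 = 303 + 162 = 465 kg/hr
x3 = (F1*x1 + F2*x2)/F3
x3 = (303*0.36 + 162*0.8) / 465
x3 = 51.33%


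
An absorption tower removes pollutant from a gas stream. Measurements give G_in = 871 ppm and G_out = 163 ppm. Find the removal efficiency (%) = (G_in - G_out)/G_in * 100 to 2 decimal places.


Efficiency = (G_in - G_out) / G_in * 100%
Efficiency = (871 - 163) / 871 * 100
Efficiency = 708 / 871 * 100
Efficiency = 81.29%


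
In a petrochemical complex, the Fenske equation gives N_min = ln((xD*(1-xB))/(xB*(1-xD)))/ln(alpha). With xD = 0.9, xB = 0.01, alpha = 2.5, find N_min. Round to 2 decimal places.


N_min = ln((xD*(1-xB))/(xB*(1-xD))) / ln(alpha)
Numerator inside ln: 0.891 / 0.001 = 891.0
ln(891.0) = 6.792344
ln(alpha) = ln(2.5) = 0.916291
N_min = 6.792344 / 0.916291 = 7.41


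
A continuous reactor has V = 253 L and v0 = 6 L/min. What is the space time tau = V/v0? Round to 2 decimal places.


tau = V / v0
tau = 253 / 6
tau = 42.17 min


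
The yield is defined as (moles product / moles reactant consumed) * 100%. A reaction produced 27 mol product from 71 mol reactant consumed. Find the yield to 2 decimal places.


Yield = (moles product / moles consumed) * 100%
Yield = (27 / 71) * 100
Yield = 0.3803 * 100
Yield = 38.03%


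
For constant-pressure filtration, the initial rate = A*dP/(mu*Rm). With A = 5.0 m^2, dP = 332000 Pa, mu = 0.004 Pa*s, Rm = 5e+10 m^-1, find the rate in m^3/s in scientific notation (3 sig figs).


rate = A * dP / (mu * Rm)
rate = 5.0 * 332000 / (0.004 * 5e+10)
rate = 1660000.0 / 2.000e+08
rate = 8.30e-03 m^3/s


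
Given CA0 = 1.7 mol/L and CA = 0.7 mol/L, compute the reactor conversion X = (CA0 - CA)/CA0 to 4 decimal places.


X = (CA0 - CA) / CA0
X = (1.7 - 0.7) / 1.7
X = 1.0 / 1.7
X = 0.5882


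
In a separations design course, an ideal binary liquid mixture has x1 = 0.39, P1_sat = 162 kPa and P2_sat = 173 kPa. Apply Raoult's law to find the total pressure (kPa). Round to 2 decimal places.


P = x1*P1_sat + x2*P2_sat
x2 = 1 - x1 = 1 - 0.39 = 0.61
P = 0.39*162 + 0.61*173
P = 63.18 + 105.53
P = 168.71 kPa


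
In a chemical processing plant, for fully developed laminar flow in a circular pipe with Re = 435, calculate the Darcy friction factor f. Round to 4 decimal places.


f = 64 / Re
f = 64 / 435
f = 0.1471


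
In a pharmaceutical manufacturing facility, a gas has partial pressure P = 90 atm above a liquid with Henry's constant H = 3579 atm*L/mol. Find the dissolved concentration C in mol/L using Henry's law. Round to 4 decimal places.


C = P / H
C = 90 / 3579
C = 0.0251 mol/L


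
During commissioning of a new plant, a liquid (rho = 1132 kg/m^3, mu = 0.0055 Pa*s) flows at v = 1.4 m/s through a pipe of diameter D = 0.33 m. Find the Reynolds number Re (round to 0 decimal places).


Re = rho * v * D / mu
Re = 1132 * 1.4 * 0.33 / 0.0055
Re = 522.984 / 0.0055
Re = 95088


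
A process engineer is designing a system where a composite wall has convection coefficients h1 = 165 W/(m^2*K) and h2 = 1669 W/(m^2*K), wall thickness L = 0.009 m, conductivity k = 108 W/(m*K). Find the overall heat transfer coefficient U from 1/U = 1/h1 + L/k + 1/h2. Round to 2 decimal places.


1/U = 1/h1 + L/k + 1/h2
1/U = 1/165 + 0.009/108 + 1/1669
1/U = 0.0060606061 + 8.33333e-05 + 0.0005991612
1/U = 0.0067431006
U = 148.30 W/(m^2*K)


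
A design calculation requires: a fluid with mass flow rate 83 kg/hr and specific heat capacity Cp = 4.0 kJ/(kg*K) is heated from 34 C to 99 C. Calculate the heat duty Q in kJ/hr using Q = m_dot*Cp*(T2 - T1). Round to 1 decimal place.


Q = m_dot * Cp * (T2 - T1)
Q = 83 * 4.0 * (99 - 34)
Q = 83 * 4.0 * 65
Q = 21580.0 kJ/hr


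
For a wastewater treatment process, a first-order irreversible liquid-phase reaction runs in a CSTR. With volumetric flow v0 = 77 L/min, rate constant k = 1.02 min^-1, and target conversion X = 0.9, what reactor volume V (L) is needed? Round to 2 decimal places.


V = v0 * X / (k * (1 - X))
V = 77 * 0.9 / (1.02 * (1 - 0.9))
V = 69.3 / (1.02 * 0.1)
V = 69.3 / 0.102
V = 679.41 L


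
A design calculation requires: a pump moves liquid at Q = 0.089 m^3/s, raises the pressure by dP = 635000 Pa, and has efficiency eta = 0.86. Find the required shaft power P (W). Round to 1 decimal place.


P = Q * dP / eta
P = 0.089 * 635000 / 0.86
P = 56515.0 / 0.86
P = 65715.1 W


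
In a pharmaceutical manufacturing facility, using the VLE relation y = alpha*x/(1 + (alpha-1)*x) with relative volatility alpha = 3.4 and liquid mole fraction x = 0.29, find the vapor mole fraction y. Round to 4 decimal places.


y = alpha*x / (1 + (alpha-1)*x)
y = 3.4*0.29 / (1 + (3.4-1)*0.29)
y = 0.986 / (1 + 0.696)
y = 0.986 / 1.696
y = 0.5814


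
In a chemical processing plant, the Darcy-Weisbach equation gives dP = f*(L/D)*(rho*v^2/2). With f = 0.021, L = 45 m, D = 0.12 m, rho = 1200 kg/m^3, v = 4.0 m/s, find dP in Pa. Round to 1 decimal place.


dP = f * (L/D) * (rho*v^2/2)
dP = 0.021 * (45/0.12) * (1200*4.0^2/2)
L/D = 375.0
rho*v^2/2 = 1200*16.0/2 = 9600.0
dP = 0.021 * 375.0 * 9600.0
dP = 75600.0 Pa


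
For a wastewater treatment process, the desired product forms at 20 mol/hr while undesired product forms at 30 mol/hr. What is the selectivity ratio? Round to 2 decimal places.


S = desired product rate / undesired product rate
S = 20 / 30
S = 0.67


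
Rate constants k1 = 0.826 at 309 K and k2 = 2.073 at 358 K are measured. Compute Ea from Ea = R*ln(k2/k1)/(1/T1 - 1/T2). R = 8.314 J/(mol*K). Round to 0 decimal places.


Ea = R * ln(k2/k1) / (1/T1 - 1/T2)
ln(k2/k1) = ln(2.073/0.826) = 0.9201573
1/T1 - 1/T2 = 1/309 - 1/358 = 0.000442949865
Ea = 8.314 * 0.9201573 / 0.000442949865
Ea = 17271 J/mol


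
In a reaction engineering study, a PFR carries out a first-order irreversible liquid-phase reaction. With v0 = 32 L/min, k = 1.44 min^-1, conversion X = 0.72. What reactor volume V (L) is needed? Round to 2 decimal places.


V = (v0/k) * ln(1/(1-X))
V = (32/1.44) * ln(1/(1-0.72))
V = 22.222222 * ln(3.571429)
V = 22.222222 * 1.272966
V = 28.29 L


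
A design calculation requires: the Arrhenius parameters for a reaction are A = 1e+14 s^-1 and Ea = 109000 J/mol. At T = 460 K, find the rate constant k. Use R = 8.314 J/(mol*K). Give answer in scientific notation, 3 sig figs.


k = A * exp(-Ea/(R*T))
k = 1e+14 * exp(-109000 / (8.314 * 460))
k = 1e+14 * exp(-28.500905)
k = 4.19e+01


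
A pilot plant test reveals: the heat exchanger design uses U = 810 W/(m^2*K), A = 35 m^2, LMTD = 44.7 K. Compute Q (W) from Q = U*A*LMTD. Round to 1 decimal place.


Q = U * A * LMTD
Q = 810 * 35 * 44.7
Q = 1267245.0 W


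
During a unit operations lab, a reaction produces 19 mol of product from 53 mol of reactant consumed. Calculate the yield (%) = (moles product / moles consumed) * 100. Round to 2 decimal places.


Yield = (moles product / moles consumed) * 100%
Yield = (19 / 53) * 100
Yield = 0.3585 * 100
Yield = 35.85%


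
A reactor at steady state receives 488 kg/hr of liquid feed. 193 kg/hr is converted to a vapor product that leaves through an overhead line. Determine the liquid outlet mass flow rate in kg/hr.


Steady-state mass balance on the main outlet: F_out = F_in - F_removed
F_out = 488 - 193
F_out = 295 kg/hr


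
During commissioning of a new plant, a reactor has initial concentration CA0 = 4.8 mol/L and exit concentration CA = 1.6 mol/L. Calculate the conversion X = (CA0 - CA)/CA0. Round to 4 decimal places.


X = (CA0 - CA) / CA0
X = (4.8 - 1.6) / 4.8
X = 3.2 / 4.8
X = 0.6667


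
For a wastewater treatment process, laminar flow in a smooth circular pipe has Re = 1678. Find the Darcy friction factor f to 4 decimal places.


f = 64 / Re
f = 64 / 1678
f = 0.0381


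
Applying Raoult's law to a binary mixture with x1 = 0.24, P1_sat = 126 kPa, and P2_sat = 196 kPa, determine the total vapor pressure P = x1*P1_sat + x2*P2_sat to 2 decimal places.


P = x1*P1_sat + x2*P2_sat
x2 = 1 - x1 = 1 - 0.24 = 0.76
P = 0.24*126 + 0.76*196
P = 30.24 + 148.96
P = 179.20 kPa


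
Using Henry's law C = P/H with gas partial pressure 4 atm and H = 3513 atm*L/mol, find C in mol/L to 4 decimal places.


C = P / H
C = 4 / 3513
C = 0.0011 mol/L


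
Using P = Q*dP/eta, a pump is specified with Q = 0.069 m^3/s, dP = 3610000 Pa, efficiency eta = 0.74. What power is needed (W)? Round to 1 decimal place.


P = Q * dP / eta
P = 0.069 * 3610000 / 0.74
P = 249090.0 / 0.74
P = 336608.1 W


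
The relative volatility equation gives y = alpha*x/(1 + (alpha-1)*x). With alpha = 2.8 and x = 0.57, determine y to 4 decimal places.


y = alpha*x / (1 + (alpha-1)*x)
y = 2.8*0.57 / (1 + (2.8-1)*0.57)
y = 1.596 / (1 + 1.026)
y = 1.596 / 2.026
y = 0.7878


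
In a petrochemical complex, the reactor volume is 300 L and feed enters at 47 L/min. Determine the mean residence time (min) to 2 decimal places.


tau = V / v0
tau = 300 / 47
tau = 6.38 min
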